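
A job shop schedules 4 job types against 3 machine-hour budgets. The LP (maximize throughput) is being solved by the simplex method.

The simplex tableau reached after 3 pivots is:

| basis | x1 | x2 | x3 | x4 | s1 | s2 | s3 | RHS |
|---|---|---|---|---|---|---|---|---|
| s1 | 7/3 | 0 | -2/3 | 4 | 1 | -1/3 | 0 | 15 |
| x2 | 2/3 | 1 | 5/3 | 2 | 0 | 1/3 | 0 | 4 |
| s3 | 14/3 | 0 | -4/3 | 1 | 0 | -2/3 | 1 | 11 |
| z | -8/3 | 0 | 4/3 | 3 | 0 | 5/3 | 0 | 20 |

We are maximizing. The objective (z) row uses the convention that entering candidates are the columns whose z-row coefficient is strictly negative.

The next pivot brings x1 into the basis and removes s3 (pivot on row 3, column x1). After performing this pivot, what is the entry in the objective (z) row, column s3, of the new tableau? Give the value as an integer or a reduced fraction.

Pivot element is row 3, column x1: 14/3.
Normalize row 3: new (row 3, s3) = 1/(14/3) = 3/14.
z-row ← z-row − (-8/3)·(new row 3): 0 − (-8/3)·(3/14) = 4/7.

4/7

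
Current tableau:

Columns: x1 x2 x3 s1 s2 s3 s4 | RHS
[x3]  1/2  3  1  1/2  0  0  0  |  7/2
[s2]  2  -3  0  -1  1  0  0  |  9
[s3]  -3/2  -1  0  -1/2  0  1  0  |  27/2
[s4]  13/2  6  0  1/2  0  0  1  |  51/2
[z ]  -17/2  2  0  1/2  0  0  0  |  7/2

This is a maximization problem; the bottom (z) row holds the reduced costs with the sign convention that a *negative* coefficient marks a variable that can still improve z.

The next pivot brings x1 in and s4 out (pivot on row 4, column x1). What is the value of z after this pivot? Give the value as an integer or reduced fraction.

479/13

Minimum ratio for x1: (51/2)/(13/2) = 51/13.
z changes by −(z-row coeff of x1)·ratio = −(-17/2)·(51/13) = 867/26.
New z = 7/2 + (867/26) = 479/13.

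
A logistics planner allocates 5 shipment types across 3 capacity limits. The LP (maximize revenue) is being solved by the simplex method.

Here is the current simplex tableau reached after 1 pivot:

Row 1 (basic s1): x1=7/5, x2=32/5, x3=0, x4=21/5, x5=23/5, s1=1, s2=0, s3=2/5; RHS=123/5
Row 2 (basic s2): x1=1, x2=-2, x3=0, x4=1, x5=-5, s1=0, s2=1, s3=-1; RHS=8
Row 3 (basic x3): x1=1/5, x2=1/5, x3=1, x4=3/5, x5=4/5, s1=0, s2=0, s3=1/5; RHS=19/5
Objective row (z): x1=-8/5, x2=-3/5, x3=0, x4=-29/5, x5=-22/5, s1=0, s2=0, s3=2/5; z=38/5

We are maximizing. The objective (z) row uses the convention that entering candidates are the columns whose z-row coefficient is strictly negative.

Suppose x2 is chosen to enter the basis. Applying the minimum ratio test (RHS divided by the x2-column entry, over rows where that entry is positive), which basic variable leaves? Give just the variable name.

Ratios: row 1 (s1): (123/5)/(32/5) = 123/32; row 2 (s2): entry -2 ≤ 0, skip; row 3 (x3): (19/5)/(1/5) = 19.
Minimum ratio 123/32 is in the s1 row, so s1 leaves.

s1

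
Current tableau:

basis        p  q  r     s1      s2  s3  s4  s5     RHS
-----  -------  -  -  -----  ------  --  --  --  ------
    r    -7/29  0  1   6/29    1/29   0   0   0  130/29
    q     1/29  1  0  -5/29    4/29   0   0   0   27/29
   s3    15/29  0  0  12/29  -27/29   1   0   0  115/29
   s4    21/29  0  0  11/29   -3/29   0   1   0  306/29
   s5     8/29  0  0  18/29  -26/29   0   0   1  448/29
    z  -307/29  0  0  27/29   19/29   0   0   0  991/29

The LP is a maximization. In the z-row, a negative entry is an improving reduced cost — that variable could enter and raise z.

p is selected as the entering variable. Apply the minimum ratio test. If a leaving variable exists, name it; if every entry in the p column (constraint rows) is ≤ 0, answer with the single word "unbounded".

s3

Ratios: row 1 (r): entry -7/29 ≤ 0, skip; row 2 (q): (27/29)/(1/29) = 27; row 3 (s3): (115/29)/(15/29) = 23/3; row 4 (s4): (306/29)/(21/29) = 102/7; row 5 (s5): (448/29)/(8/29) = 56.
Minimum ratio is in the s3 row, so s3 leaves.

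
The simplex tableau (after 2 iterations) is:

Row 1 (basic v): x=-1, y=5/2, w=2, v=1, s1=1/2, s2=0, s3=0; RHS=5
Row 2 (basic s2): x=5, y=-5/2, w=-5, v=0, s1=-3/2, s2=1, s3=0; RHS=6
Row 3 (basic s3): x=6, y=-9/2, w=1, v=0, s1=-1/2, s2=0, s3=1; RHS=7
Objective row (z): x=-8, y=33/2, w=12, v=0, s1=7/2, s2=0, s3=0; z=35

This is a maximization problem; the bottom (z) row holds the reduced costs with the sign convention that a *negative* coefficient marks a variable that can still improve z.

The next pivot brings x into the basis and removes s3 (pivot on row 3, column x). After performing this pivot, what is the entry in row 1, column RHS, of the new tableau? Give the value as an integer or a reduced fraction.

Pivot element is row 3, column x: 6.
Normalize row 3: new (row 3, RHS) = 7/6 = 7/6.
row 1 ← row 1 − (-1)·(new row 3): 5 − (-1)·(7/6) = 37/6.

37/6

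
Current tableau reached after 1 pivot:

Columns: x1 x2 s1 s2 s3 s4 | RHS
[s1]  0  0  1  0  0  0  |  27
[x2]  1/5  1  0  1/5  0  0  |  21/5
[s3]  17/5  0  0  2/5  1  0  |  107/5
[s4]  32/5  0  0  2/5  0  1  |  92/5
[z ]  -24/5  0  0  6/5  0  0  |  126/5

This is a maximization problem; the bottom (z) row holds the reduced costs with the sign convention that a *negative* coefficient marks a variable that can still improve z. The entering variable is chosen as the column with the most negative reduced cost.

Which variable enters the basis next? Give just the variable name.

Objective-row coefficients: x1: -24/5, x2: 0, s1: 0, s2: 6/5, s3: 0, s4: 0.
The most negative is -24/5 in column x1, so x1 enters.

x1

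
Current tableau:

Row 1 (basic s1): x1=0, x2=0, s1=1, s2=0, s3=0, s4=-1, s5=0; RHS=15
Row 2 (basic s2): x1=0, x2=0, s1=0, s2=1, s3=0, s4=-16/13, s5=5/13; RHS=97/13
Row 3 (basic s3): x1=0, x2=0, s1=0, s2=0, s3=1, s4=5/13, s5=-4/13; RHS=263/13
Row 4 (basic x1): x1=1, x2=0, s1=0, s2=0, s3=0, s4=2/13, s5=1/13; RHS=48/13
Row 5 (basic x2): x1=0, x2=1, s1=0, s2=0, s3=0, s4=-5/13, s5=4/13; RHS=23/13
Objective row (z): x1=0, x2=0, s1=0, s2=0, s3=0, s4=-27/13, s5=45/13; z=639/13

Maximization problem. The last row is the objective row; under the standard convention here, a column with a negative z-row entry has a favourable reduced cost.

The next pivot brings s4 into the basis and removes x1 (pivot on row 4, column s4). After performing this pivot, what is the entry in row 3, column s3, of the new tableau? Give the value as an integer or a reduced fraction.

Pivot element is row 4, column s4: 2/13.
Normalize row 4: new (row 4, s3) = 0/(2/13) = 0.
row 3 ← row 3 − (5/13)·(new row 4): 1 − (5/13)·0 = 1.

1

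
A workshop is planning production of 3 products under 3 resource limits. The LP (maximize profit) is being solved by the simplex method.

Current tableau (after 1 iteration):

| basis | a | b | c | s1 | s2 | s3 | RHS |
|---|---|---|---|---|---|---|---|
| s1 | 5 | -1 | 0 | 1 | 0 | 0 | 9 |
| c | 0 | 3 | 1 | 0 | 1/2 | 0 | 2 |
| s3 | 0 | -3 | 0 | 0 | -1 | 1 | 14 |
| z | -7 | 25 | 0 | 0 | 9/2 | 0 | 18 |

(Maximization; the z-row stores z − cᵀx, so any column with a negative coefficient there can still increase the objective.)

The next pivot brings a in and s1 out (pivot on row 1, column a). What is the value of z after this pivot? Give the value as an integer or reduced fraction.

153/5

Minimum ratio for a: 9/5 = 9/5.
z changes by −(z-row coeff of a)·ratio = −(-7)·(9/5) = 63/5.
New z = 18 + (63/5) = 153/5.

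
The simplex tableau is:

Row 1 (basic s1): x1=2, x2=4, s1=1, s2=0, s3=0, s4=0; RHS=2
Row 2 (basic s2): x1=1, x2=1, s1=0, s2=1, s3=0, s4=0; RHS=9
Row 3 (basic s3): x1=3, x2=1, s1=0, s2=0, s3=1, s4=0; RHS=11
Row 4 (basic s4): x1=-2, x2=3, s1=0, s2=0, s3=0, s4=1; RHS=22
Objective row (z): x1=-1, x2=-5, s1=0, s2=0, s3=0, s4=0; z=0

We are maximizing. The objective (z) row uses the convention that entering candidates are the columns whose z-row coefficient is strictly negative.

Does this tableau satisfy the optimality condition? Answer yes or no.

no

Column x1 has objective-row coefficient -1, which is negative; an improving pivot exists, so not yet optimal.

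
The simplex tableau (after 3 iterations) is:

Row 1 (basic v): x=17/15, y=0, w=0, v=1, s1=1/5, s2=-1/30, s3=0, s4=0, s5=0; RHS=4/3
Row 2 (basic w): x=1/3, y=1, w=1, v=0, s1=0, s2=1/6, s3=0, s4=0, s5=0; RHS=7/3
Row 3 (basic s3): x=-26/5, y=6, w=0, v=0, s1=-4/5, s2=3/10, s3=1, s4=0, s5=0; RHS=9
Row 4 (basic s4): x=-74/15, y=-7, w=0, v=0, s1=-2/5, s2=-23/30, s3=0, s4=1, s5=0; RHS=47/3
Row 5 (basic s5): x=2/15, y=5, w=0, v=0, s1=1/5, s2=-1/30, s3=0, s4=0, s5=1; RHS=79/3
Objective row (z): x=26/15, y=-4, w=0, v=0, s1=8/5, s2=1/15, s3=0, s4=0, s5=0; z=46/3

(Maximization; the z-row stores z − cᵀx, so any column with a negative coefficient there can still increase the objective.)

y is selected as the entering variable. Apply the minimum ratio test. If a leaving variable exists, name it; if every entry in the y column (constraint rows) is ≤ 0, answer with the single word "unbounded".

Ratios: row 1 (v): entry 0 ≤ 0, skip; row 2 (w): (7/3)/1 = 7/3; row 3 (s3): 9/6 = 3/2; row 4 (s4): entry -7 ≤ 0, skip; row 5 (s5): (79/3)/5 = 79/15.
Minimum ratio is in the s3 row, so s3 leaves.

s3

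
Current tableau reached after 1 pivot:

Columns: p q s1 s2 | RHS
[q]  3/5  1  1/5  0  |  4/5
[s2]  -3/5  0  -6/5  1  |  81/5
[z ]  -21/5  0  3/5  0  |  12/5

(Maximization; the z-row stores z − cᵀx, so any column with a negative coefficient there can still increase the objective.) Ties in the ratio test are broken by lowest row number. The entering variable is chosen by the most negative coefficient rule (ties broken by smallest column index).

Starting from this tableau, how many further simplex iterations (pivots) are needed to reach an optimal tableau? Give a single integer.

1

pivot: p in, q out → z = 8
No improving column remains; optimal.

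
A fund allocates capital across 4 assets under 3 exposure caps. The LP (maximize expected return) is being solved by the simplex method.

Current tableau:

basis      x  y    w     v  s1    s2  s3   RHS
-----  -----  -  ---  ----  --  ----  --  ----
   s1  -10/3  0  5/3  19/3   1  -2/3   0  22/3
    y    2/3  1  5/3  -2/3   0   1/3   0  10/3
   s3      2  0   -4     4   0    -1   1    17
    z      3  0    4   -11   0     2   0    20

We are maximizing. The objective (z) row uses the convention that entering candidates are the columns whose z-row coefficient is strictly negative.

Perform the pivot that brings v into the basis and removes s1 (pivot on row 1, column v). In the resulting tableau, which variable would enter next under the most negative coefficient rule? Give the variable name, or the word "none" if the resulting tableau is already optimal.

x

Pivot element 19/3. New z-row = old z-row − (-11)·(row 1/(19/3)).
Updated z-row coefficients: x: -53/19, y: 0, w: 131/19, v: 0, s1: 33/19, s2: 16/19, s3: 0.
The most negative is -53/19 in column x, so x would enter next.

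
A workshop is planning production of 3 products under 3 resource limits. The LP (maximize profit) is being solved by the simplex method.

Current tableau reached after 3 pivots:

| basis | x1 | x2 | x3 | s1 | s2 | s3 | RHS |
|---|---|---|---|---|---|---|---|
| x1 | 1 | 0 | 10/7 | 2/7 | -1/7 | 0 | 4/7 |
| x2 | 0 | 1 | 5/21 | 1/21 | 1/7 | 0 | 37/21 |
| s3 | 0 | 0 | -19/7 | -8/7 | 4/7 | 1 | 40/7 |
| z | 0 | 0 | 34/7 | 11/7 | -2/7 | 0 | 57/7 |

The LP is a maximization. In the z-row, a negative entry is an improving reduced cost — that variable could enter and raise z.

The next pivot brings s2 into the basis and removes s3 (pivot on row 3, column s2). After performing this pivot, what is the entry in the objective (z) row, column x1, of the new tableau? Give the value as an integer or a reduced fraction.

0

Pivot element is row 3, column s2: 4/7.
Normalize row 3: new (row 3, x1) = 0/(4/7) = 0.
z-row ← z-row − (-2/7)·(new row 3): 0 − (-2/7)·0 = 0.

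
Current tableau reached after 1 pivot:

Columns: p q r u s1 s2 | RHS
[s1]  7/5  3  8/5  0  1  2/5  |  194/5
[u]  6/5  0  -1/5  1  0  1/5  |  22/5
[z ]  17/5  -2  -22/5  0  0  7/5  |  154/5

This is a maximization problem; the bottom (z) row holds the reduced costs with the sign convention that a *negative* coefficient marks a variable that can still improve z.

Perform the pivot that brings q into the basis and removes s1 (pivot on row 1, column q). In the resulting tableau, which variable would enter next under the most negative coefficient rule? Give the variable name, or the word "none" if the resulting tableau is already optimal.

r

Pivot element 3. New z-row = old z-row − (-2)·(row 1/3).
Updated z-row coefficients: p: 13/3, q: 0, r: -10/3, u: 0, s1: 2/3, s2: 5/3.
The most negative is -10/3 in column r, so r would enter next.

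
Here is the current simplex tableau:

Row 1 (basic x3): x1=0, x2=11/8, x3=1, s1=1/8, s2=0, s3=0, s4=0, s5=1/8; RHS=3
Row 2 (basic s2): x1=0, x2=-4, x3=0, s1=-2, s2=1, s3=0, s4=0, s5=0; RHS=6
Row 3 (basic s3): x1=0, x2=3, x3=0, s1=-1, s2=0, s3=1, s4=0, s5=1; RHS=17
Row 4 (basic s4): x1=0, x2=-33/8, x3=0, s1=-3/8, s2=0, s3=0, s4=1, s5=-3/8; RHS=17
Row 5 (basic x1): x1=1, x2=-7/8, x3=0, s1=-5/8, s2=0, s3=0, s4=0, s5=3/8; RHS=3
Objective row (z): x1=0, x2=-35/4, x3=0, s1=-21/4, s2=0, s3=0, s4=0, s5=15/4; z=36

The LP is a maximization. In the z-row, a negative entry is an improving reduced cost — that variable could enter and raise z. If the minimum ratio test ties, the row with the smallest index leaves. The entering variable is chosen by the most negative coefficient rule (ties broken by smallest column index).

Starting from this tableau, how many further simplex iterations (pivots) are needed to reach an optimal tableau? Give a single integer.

pivot: x2 in, x3 out → z = 606/11
pivot: s1 in, x2 out → z = 162
No improving column remains; optimal.

2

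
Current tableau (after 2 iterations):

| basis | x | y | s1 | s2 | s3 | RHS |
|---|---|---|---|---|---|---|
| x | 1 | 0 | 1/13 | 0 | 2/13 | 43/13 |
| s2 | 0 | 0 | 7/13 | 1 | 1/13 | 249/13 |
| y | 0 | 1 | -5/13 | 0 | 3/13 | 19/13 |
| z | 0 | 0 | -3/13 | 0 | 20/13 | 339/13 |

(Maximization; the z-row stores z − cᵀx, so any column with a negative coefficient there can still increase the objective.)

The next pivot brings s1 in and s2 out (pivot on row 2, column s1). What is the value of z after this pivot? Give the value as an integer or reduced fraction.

Minimum ratio for s1: (249/13)/(7/13) = 249/7.
z changes by −(z-row coeff of s1)·ratio = −(-3/13)·(249/7) = 747/91.
New z = 339/13 + (747/91) = 240/7.

240/7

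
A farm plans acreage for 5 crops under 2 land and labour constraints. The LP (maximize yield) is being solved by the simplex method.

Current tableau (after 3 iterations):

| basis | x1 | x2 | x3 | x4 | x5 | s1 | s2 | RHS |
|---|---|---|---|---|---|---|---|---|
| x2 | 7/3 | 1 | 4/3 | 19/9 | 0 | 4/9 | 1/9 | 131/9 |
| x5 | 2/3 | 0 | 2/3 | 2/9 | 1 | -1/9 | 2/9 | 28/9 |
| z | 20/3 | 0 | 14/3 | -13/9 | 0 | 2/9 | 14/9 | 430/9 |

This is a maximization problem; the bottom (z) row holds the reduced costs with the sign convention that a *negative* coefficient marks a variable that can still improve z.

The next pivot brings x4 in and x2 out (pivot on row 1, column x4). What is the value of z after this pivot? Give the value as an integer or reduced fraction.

Minimum ratio for x4: (131/9)/(19/9) = 131/19.
z changes by −(z-row coeff of x4)·ratio = −(-13/9)·(131/19) = 1703/171.
New z = 430/9 + (1703/171) = 1097/19.

1097/19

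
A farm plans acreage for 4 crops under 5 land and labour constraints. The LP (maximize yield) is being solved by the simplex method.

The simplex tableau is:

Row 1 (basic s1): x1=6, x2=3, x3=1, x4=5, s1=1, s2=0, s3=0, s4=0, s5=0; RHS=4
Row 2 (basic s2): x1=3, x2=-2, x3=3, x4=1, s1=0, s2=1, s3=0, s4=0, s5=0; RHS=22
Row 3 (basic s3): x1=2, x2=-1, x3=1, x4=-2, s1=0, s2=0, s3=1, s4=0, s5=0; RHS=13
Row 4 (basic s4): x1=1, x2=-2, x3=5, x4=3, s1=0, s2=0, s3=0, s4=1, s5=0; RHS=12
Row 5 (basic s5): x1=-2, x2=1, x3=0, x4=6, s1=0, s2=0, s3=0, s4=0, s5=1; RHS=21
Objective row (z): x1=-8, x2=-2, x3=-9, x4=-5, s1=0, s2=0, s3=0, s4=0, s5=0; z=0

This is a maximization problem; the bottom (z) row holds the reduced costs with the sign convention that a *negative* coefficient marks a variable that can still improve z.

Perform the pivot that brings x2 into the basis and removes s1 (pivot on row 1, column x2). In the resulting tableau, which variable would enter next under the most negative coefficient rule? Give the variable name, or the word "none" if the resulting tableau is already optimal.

x3

Pivot element 3. New z-row = old z-row − (-2)·(row 1/3).
Updated z-row coefficients: x1: -4, x2: 0, x3: -25/3, x4: -5/3, s1: 2/3, s2: 0, s3: 0, s4: 0, s5: 0.
The most negative is -25/3 in column x3, so x3 would enter next.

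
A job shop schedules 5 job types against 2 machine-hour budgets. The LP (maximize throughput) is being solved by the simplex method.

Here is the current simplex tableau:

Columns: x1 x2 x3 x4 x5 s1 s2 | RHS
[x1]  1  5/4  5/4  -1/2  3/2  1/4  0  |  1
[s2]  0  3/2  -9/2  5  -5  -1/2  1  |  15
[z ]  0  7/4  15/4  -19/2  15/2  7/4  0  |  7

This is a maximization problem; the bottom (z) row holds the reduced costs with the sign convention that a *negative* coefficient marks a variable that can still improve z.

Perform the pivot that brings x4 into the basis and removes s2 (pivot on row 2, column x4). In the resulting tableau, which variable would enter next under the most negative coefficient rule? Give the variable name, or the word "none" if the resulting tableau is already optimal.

Pivot element 5. New z-row = old z-row − (-19/2)·(row 2/5).
Updated z-row coefficients: x1: 0, x2: 23/5, x3: -24/5, x4: 0, x5: -2, s1: 4/5, s2: 19/10.
The most negative is -24/5 in column x3, so x3 would enter next.

x3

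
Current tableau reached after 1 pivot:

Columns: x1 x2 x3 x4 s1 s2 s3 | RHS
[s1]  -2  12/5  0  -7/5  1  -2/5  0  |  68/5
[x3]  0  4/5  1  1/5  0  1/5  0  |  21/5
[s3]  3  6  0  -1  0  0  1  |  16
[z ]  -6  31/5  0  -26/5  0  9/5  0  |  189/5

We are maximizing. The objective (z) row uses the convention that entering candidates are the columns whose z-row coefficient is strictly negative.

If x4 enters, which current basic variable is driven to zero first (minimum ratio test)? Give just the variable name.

x3

Ratios: row 1 (s1): entry -7/5 ≤ 0, skip; row 2 (x3): (21/5)/(1/5) = 21; row 3 (s3): entry -1 ≤ 0, skip.
Minimum ratio 21 is in the x3 row, so x3 leaves.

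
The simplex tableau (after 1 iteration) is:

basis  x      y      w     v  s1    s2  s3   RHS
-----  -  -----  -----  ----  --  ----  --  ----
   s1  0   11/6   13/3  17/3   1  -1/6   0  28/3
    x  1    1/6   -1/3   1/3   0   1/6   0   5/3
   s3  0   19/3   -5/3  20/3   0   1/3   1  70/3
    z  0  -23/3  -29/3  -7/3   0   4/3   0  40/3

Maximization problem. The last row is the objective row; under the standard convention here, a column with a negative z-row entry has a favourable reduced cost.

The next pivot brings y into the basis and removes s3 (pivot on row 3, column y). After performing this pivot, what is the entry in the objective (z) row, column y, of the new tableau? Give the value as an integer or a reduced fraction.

Pivot element is row 3, column y: 19/3.
Normalize row 3: new (row 3, y) = (19/3)/(19/3) = 1.
z-row ← z-row − (-23/3)·(new row 3): -23/3 − (-23/3)·1 = 0.

0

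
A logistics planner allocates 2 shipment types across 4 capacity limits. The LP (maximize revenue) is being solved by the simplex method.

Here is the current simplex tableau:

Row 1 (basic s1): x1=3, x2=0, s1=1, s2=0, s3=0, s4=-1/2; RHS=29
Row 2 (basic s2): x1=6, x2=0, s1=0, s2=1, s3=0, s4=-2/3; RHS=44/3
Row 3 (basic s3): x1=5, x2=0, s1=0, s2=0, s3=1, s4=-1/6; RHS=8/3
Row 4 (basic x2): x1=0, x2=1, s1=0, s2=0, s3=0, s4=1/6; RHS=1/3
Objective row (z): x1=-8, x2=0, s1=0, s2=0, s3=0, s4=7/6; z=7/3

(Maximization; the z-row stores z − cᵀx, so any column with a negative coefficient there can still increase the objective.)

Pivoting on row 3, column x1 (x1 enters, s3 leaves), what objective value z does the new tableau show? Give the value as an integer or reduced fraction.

Minimum ratio for x1: (8/3)/5 = 8/15.
z changes by −(z-row coeff of x1)·ratio = −(-8)·(8/15) = 64/15.
New z = 7/3 + (64/15) = 33/5.

33/5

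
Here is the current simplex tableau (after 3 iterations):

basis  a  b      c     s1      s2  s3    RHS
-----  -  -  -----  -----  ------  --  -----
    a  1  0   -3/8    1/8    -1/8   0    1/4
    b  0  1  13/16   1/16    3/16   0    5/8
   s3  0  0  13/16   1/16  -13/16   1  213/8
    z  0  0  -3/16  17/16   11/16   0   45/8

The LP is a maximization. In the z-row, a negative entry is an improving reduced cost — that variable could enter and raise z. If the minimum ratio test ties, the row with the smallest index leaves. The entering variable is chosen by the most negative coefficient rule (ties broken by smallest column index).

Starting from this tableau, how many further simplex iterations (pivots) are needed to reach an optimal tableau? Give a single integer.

pivot: c in, b out → z = 75/13
No improving column remains; optimal.

1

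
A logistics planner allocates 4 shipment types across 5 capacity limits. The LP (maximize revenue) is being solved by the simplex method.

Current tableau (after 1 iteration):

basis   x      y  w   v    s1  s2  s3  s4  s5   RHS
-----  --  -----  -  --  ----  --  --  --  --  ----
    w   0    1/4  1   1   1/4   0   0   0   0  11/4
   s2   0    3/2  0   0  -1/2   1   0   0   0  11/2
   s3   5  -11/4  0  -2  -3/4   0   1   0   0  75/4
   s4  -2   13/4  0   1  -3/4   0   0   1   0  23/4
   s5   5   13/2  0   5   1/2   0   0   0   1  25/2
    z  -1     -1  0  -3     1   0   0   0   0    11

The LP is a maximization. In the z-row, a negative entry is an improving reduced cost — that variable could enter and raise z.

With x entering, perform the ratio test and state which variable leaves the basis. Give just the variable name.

s5

Ratios: row 1 (w): entry 0 ≤ 0, skip; row 2 (s2): entry 0 ≤ 0, skip; row 3 (s3): (75/4)/5 = 15/4; row 4 (s4): entry -2 ≤ 0, skip; row 5 (s5): (25/2)/5 = 5/2.
Minimum ratio 5/2 is in the s5 row, so s5 leaves.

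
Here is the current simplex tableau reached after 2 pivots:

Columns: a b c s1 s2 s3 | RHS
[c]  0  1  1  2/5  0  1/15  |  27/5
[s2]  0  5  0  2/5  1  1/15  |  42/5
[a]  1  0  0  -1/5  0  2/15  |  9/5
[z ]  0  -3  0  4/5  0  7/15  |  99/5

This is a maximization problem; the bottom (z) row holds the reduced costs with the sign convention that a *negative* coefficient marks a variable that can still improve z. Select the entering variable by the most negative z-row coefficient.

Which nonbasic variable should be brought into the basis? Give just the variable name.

Objective-row coefficients: a: 0, b: -3, c: 0, s1: 4/5, s2: 0, s3: 7/15.
The most negative is -3 in column b, so b enters.

b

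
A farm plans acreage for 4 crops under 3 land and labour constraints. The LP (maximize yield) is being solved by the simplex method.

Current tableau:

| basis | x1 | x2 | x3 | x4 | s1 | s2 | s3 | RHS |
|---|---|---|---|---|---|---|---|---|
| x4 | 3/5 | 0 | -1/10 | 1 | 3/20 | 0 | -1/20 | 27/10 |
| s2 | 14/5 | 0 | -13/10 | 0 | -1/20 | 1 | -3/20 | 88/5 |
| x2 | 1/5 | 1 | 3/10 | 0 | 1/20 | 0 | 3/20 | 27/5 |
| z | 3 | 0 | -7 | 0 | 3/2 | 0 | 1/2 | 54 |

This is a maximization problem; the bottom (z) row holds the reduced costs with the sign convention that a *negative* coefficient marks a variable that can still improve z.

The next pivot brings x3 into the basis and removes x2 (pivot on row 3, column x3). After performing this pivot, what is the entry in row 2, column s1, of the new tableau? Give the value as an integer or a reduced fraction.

1/6

Pivot element is row 3, column x3: 3/10.
Normalize row 3: new (row 3, s1) = (1/20)/(3/10) = 1/6.
row 2 ← row 2 − (-13/10)·(new row 3): -1/20 − (-13/10)·(1/6) = 1/6.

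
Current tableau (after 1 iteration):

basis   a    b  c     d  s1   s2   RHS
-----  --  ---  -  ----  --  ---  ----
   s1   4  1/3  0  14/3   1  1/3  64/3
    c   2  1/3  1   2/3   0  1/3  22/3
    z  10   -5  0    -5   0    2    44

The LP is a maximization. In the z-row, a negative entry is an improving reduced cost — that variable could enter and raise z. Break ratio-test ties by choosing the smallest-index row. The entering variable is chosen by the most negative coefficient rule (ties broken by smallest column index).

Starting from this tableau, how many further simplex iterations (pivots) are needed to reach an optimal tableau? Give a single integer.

1

pivot: b in, c out → z = 154
No improving column remains; optimal.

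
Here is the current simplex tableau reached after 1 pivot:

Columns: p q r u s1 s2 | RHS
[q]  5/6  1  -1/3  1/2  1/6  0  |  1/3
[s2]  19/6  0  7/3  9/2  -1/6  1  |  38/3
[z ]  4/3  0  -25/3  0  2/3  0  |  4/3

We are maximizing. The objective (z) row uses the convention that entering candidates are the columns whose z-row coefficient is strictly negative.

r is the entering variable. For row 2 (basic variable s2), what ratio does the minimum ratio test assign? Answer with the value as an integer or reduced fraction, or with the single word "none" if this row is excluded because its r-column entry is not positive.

38/7

Ratio = RHS / (r entry) = (38/3) / (7/3) = 38/7.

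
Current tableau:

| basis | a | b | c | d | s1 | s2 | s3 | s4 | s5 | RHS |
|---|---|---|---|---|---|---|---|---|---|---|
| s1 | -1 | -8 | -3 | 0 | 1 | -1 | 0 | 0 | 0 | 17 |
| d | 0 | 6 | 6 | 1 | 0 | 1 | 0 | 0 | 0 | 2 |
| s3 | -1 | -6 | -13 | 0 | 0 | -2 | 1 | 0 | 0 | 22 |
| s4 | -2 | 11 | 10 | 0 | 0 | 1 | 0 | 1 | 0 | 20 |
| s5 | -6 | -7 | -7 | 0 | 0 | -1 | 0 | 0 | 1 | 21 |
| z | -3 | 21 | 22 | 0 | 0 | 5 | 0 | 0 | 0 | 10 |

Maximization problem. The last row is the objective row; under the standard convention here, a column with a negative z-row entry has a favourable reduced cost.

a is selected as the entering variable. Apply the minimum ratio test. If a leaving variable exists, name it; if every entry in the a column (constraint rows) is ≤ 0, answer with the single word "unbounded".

a-column entries: row 1: -1, row 2: 0, row 3: -1, row 4: -2, row 5: -6. All ≤ 0, so a can increase without bound; the LP is unbounded in this direction.

unbounded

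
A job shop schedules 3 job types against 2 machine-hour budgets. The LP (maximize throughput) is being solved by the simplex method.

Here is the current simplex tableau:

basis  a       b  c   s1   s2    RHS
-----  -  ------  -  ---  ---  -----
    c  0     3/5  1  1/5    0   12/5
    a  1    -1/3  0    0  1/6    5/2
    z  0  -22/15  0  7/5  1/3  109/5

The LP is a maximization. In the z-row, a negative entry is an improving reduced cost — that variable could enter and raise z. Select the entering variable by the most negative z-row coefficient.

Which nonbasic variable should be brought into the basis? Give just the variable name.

b

Objective-row coefficients: a: 0, b: -22/15, c: 0, s1: 7/5, s2: 1/3.
The most negative is -22/15 in column b, so b enters.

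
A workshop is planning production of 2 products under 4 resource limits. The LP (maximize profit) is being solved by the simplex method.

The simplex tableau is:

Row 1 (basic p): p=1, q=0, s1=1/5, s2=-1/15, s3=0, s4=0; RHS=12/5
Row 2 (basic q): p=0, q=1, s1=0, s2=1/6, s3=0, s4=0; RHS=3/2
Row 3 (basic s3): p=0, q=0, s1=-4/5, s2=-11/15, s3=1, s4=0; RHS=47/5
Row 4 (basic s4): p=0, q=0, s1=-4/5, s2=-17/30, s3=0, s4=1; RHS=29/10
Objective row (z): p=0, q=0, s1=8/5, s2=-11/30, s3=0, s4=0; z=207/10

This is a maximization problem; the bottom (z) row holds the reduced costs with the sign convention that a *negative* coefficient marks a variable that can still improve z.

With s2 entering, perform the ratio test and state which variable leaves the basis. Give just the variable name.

q

Ratios: row 1 (p): entry -1/15 ≤ 0, skip; row 2 (q): (3/2)/(1/6) = 9; row 3 (s3): entry -11/15 ≤ 0, skip; row 4 (s4): entry -17/30 ≤ 0, skip.
Minimum ratio 9 is in the q row, so q leaves.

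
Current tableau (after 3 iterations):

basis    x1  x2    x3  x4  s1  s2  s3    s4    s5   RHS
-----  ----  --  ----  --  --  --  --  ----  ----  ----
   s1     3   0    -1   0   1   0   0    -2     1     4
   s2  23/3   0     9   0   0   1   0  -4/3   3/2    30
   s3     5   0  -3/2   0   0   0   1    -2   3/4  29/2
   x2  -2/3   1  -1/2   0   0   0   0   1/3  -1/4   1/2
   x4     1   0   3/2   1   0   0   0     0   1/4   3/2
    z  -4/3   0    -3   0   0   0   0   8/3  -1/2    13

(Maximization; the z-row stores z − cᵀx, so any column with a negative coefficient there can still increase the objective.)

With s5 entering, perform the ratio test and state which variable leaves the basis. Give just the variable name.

Ratios: row 1 (s1): 4/1 = 4; row 2 (s2): 30/(3/2) = 20; row 3 (s3): (29/2)/(3/4) = 58/3; row 4 (x2): entry -1/4 ≤ 0, skip; row 5 (x4): (3/2)/(1/4) = 6.
Minimum ratio 4 is in the s1 row, so s1 leaves.

s1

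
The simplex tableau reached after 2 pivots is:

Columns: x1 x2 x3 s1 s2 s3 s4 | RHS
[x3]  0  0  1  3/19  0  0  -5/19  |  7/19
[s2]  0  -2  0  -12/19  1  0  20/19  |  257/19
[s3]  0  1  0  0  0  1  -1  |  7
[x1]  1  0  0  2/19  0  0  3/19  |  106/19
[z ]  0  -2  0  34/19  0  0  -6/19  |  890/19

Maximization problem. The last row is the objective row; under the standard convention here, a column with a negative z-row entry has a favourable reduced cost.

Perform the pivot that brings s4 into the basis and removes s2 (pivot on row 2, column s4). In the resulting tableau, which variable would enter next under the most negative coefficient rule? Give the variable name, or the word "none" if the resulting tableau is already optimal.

x2

Pivot element 20/19. New z-row = old z-row − (-6/19)·(row 2/(20/19)).
Updated z-row coefficients: x1: 0, x2: -13/5, x3: 0, s1: 8/5, s2: 3/10, s3: 0, s4: 0.
The most negative is -13/5 in column x2, so x2 would enter next.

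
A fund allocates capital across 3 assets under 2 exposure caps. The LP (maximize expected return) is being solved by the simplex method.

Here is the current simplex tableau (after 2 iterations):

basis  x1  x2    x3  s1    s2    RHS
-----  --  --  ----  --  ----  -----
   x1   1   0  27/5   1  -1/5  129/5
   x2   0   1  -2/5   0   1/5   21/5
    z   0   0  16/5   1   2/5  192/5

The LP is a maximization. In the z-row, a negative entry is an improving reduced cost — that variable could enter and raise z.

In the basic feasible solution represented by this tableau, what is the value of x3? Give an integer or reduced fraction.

0

x3 is nonbasic (not in the basis column), so its value in the current BFS is 0.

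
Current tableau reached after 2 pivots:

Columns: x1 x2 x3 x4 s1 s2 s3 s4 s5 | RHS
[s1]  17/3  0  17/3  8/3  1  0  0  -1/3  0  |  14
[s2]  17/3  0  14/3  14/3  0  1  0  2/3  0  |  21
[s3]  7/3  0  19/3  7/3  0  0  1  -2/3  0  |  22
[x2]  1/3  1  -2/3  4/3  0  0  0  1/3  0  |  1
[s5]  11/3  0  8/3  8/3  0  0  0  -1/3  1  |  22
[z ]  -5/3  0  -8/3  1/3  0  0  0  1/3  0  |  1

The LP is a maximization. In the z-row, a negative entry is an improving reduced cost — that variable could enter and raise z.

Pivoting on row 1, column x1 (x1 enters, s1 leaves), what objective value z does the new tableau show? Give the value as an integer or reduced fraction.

Minimum ratio for x1: 14/(17/3) = 42/17.
z changes by −(z-row coeff of x1)·ratio = −(-5/3)·(42/17) = 70/17.
New z = 1 + (70/17) = 87/17.

87/17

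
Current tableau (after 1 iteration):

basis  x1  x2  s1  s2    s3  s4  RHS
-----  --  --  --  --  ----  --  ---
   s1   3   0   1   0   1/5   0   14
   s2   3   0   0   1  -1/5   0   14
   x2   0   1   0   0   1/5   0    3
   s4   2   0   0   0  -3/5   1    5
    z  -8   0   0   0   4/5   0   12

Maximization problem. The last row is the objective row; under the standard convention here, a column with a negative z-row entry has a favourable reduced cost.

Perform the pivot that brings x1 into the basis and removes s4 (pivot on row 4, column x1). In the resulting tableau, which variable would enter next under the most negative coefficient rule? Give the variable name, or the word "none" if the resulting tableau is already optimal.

Pivot element 2. New z-row = old z-row − (-8)·(row 4/2).
Updated z-row coefficients: x1: 0, x2: 0, s1: 0, s2: 0, s3: -8/5, s4: 4.
The most negative is -8/5 in column s3, so s3 would enter next.

s3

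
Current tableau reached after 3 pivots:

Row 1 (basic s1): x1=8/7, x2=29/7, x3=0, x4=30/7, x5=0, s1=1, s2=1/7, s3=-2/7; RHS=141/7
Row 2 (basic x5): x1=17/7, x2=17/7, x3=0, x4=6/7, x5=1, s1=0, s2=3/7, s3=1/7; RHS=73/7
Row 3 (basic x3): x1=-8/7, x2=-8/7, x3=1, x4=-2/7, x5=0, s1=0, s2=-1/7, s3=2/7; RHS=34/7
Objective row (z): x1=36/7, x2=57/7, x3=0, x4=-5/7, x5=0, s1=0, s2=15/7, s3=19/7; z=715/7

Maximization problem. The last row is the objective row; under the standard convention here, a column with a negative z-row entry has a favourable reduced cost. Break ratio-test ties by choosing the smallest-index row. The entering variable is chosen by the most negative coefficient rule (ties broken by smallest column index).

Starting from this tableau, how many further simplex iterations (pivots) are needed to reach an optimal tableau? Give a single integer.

1

pivot: x4 in, s1 out → z = 211/2
No improving column remains; optimal.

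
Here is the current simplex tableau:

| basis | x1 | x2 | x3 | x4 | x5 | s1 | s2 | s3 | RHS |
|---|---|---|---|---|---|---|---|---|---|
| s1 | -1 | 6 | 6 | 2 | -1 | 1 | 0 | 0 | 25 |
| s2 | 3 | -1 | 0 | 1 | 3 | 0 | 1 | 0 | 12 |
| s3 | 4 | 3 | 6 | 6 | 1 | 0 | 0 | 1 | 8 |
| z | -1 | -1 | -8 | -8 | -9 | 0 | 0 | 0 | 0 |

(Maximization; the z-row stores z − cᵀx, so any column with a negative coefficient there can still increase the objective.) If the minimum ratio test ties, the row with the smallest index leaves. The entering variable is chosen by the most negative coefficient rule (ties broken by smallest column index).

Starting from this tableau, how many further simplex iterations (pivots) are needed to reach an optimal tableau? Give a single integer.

2

pivot: x5 in, s2 out → z = 36
pivot: x3 in, s3 out → z = 124/3
No improving column remains; optimal.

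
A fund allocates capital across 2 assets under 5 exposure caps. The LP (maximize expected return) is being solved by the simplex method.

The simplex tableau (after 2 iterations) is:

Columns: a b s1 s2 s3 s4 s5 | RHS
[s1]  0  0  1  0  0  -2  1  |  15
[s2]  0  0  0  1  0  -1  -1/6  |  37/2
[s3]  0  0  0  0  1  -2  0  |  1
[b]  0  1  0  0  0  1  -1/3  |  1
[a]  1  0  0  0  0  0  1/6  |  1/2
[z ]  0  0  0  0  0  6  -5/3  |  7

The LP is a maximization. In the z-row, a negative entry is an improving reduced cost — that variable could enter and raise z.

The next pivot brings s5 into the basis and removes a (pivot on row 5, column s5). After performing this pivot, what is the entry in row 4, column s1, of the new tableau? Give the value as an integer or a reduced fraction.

Pivot element is row 5, column s5: 1/6.
Normalize row 5: new (row 5, s1) = 0/(1/6) = 0.
row 4 ← row 4 − (-1/3)·(new row 5): 0 − (-1/3)·0 = 0.

0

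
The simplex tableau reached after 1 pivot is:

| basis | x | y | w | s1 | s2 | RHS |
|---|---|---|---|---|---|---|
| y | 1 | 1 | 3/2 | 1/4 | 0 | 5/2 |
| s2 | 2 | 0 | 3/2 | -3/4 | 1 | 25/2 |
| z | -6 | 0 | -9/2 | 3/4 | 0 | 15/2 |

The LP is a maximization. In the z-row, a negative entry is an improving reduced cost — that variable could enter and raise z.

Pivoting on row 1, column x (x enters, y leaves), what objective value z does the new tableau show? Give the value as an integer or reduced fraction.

Minimum ratio for x: (5/2)/1 = 5/2.
z changes by −(z-row coeff of x)·ratio = −(-6)·(5/2) = 15.
New z = 15/2 + 15 = 45/2.

45/2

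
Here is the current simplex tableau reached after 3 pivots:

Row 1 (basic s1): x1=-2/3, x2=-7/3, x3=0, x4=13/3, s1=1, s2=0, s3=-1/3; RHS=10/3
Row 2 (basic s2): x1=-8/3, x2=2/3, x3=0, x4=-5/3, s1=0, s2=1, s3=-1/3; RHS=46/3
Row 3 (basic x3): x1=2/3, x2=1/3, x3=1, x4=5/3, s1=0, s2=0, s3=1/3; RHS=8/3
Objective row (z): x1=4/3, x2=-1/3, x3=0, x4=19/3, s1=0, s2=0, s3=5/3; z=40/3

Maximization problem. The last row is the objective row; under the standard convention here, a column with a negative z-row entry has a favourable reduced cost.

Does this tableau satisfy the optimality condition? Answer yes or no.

Column x2 has objective-row coefficient -1/3, which is negative; an improving pivot exists, so not yet optimal.

no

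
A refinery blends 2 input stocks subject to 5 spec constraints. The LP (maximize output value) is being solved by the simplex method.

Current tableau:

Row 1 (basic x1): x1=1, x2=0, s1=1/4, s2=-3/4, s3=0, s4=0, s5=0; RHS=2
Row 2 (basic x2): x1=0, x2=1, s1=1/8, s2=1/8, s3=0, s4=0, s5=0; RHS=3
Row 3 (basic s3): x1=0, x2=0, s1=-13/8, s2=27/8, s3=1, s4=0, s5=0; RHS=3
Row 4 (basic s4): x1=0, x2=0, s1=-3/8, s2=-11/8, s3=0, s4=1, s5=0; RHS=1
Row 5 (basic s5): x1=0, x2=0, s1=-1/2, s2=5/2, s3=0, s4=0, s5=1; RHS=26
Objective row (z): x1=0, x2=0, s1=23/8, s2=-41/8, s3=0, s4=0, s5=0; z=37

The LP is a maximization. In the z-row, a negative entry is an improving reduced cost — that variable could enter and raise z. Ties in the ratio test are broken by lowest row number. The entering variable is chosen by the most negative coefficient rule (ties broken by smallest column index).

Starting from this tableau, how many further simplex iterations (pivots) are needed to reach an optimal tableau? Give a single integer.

pivot: s2 in, s3 out → z = 374/9
No improving column remains; optimal.

1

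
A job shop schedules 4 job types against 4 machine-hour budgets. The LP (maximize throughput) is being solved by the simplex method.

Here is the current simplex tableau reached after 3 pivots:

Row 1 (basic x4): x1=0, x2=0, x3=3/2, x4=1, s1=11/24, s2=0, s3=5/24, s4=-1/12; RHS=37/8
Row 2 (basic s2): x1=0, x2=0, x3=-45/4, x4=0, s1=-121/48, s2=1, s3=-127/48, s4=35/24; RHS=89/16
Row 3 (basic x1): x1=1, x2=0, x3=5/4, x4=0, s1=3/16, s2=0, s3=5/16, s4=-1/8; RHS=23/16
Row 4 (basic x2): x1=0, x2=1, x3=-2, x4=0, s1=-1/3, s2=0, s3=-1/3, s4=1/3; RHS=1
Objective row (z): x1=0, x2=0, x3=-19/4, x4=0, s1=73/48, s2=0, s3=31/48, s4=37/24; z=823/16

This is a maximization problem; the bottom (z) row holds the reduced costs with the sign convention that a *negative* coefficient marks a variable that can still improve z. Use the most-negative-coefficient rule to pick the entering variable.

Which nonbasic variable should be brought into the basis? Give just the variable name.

Objective-row coefficients: x1: 0, x2: 0, x3: -19/4, x4: 0, s1: 73/48, s2: 0, s3: 31/48, s4: 37/24.
The most negative is -19/4 in column x3, so x3 enters.

x3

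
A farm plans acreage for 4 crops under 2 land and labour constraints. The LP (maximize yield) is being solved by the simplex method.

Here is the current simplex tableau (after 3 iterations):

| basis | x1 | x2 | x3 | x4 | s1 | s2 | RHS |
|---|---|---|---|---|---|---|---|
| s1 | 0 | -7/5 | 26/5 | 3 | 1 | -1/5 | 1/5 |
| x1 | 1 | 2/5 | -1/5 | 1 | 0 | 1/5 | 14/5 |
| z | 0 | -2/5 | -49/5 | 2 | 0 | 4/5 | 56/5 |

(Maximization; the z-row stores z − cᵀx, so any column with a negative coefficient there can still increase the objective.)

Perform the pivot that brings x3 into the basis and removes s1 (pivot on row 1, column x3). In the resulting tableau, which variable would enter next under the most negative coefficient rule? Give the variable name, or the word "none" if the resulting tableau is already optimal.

x2

Pivot element 26/5. New z-row = old z-row − (-49/5)·(row 1/(26/5)).
Updated z-row coefficients: x1: 0, x2: -79/26, x3: 0, x4: 199/26, s1: 49/26, s2: 11/26.
The most negative is -79/26 in column x2, so x2 would enter next.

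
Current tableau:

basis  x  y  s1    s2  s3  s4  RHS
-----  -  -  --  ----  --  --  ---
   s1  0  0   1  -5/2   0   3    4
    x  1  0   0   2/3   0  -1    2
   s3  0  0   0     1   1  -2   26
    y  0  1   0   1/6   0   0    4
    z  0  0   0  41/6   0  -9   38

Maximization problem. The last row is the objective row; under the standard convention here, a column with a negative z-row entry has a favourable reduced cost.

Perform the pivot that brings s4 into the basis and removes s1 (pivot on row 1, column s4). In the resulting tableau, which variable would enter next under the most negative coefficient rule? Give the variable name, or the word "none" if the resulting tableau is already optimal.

s2

Pivot element 3. New z-row = old z-row − (-9)·(row 1/3).
Updated z-row coefficients: x: 0, y: 0, s1: 3, s2: -2/3, s3: 0, s4: 0.
The most negative is -2/3 in column s2, so s2 would enter next.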